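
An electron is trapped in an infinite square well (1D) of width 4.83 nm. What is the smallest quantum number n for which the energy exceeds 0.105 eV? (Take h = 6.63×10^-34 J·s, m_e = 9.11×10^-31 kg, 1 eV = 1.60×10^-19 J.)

E_1 = h²/(8m_eL²) = 2.585×10^-21 J = 0.01616 eV.
Need n² > 0.105/0.01616 = 6.498, i.e. n > 2.549.
The smallest integer satisfying this is n = 3.

n = 3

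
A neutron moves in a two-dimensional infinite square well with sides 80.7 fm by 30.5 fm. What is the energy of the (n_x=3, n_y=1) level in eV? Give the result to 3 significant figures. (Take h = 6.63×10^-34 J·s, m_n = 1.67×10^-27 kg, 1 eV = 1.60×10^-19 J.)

For a 2D rectangular well E = (h²/8m_n)·Σ n_i²/L_i² = (6.63×10^-34)²/(8·1.67×10^-27) · [3²/(80.7 fm)² + 1²/(30.5 fm)²].
Evaluating gives E = 8.084×10^-14 J = 5.05×10^5 eV.

E = 5.05×10^5 eV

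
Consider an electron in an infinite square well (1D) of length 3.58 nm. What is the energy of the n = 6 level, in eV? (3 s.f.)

E_6 = 1.06 eV

For an infinite well E_n = n²h²/(8m_eL²), so E_1 = h²/(8m_eL²) = (6.626×10^-34)²/(8·9.109×10^-31·(3.58×10^-9 m)²) = 4.701×10^-21 J.
Then E_6 = 6²·E_1 = 36·4.701×10^-21 J = 1.692×10^-19 J.
Converting, E_6 = 1.692×10^-19 J / (1.602×10^-19 J/eV) = 1.06 eV.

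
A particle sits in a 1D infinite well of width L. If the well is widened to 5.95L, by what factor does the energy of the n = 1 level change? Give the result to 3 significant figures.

0.0282

E_n ∝ 1/L², so the energy scales by 1/5.95² = 0.0282.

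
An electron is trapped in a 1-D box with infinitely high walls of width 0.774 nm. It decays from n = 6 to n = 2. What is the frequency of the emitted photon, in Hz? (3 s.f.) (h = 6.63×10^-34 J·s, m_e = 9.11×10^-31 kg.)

E_1 = h²/(8m_eL²) = 1.007×10^-19 J and ΔE = (6² − 2²)E_1 = 3.222×10^-18 J.
f = ΔE/h = 3.222×10^-18/6.63×10^-34 = 4.86×10^15 Hz.

f = 4.86×10^15 Hz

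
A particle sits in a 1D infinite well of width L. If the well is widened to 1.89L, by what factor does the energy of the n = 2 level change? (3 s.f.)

0.280

E_n ∝ 1/L², so the energy scales by 1/1.89² = 0.280.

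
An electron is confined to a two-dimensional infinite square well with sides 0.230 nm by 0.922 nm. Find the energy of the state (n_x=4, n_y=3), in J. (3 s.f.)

E = 1.89×10^-17 J

For a 2D rectangular well E = (h²/8m_e)·Σ n_i²/L_i² = (6.626×10^-34)²/(8·9.109×10^-31) · [4²/(0.230 nm)² + 3²/(0.922 nm)²].
Evaluating gives E = 1.89×10^-17 J.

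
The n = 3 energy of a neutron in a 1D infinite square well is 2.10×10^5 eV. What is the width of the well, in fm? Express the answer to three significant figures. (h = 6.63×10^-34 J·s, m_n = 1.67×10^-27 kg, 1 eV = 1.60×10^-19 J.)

L = 93.9 fm

From E_n = n²h²/(8m_nL²), L = n·h/√(8m_nE_n).
E_3 = 2.10×10^5 eV = 3.360×10^-14 J, so L = 3·6.63×10^-34/√(8·1.67×10^-27·3.360×10^-14) = 9.39×10^-14 m = 93.9 fm.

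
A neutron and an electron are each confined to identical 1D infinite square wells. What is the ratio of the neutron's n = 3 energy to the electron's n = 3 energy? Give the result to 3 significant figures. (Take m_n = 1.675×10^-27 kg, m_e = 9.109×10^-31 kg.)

E_n ∝ 1/m at fixed n and L, so the ratio is m_e/m_n = 9.109×10^-31/1.675×10^-27 = 5.44×10^-4.

5.44×10^-4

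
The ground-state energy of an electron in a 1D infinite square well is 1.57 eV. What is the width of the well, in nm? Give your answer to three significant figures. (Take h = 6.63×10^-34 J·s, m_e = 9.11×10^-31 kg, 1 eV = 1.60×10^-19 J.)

From E_n = n²h²/(8m_eL²), L = n·h/√(8m_eE_n).
E_1 = 1.57 eV = 2.512×10^-19 J, so L = 1·6.63×10^-34/√(8·9.11×10^-31·2.512×10^-19) = 4.90×10^-10 m = 0.490 nm.

L = 0.490 nm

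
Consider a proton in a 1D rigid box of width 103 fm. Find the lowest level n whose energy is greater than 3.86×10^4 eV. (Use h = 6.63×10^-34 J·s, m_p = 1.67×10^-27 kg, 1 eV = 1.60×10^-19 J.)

E_1 = h²/(8m_pL²) = 3.101×10^-15 J = 1.938×10^4 eV.
Need n² > 3.86×10^4/1.938×10^4 = 1.992, i.e. n > 1.411.
The smallest integer satisfying this is n = 2.

n = 2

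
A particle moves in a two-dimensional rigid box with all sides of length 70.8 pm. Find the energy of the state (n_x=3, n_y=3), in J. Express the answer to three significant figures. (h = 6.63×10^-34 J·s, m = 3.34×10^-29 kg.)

E = 5.91×10^-18 J

For a 2D rectangular well E = (h²/8m)·Σ n_i²/L_i² = (6.63×10^-34)²/(8·3.34×10^-29) · [3²/(70.8 pm)² + 3²/(70.8 pm)²].
Evaluating gives E = 5.91×10^-18 J.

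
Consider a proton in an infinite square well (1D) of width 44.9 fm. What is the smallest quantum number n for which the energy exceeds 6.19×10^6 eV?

E_1 = h²/(8m_pL²) = 1.627×10^-14 J = 1.016×10^5 eV.
Need n² > 6.19×10^6/1.016×10^5 = 60.93, i.e. n > 7.806.
The smallest integer satisfying this is n = 8.

n = 8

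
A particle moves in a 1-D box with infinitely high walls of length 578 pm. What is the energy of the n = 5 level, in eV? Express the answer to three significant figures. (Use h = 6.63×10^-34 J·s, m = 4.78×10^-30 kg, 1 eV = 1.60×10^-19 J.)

For an infinite well E_n = n²h²/(8mL²), so E_1 = h²/(8mL²) = (6.63×10^-34)²/(8·4.78×10^-30·(5.78×10^-10 m)²) = 3.441×10^-20 J.
Then E_5 = 5²·E_1 = 25·3.441×10^-20 J = 8.602×10^-19 J.
Converting, E_5 = 8.602×10^-19 J / (1.60×10^-19 J/eV) = 5.38 eV.

E_5 = 5.38 eV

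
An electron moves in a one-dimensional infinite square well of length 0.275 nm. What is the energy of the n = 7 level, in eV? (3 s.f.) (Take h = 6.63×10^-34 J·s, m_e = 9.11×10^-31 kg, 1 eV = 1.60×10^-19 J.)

For an infinite well E_n = n²h²/(8m_eL²), so E_1 = h²/(8m_eL²) = (6.63×10^-34)²/(8·9.11×10^-31·(2.75×10^-10 m)²) = 7.975×10^-19 J.
Then E_7 = 7²·E_1 = 49·7.975×10^-19 J = 3.908×10^-17 J.
Converting, E_7 = 3.908×10^-17 J / (1.60×10^-19 J/eV) = 244 eV.

E_7 = 244 eV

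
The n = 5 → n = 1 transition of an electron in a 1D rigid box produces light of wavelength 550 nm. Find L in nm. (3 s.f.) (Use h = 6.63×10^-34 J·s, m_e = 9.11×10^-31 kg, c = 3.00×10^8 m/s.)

L = 2.00 nm

The photon carries ΔE = hc/λ = 6.63×10^-34·3.00×10^8/5.50×10^-7 m = 3.616×10^-19 J.
Since ΔE = (5² − 1²)E_1, E_1 = 1.507×10^-20 J, and L = h/√(8m_eE_1) = 2.00×10^-9 m = 2.00 nm.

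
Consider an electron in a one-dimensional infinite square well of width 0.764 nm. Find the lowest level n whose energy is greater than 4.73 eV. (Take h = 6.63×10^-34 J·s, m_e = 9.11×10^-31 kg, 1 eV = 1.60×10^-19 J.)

E_1 = h²/(8m_eL²) = 1.033×10^-19 J = 0.6456 eV.
Need n² > 4.73/0.6456 = 7.327, i.e. n > 2.707.
The smallest integer satisfying this is n = 3.

n = 3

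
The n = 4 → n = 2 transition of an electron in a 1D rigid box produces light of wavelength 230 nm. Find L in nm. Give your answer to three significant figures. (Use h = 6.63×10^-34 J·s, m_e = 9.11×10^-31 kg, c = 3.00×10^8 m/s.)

The photon carries ΔE = hc/λ = 6.63×10^-34·3.00×10^8/2.30×10^-7 m = 8.648×10^-19 J.
Since ΔE = (4² − 2²)E_1, E_1 = 7.207×10^-20 J, and L = h/√(8m_eE_1) = 9.15×10^-10 m = 0.915 nm.

L = 0.915 nm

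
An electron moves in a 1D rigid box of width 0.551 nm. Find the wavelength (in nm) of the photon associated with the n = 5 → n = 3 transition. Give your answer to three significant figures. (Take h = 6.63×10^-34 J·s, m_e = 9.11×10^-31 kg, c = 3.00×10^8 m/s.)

λ = 62.6 nm

E_1 = h²/(8m_eL²) = 1.987×10^-19 J, so ΔE = (5² − 3²)E_1 = 3.179×10^-18 J.
λ = hc/ΔE = (6.63×10^-34·3.00×10^8)/3.179×10^-18 = 6.26×10^-8 m = 62.6 nm.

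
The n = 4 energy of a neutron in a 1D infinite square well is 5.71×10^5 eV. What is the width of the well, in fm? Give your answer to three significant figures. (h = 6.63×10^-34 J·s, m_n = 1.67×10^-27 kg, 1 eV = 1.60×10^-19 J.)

L = 75.9 fm

From E_n = n²h²/(8m_nL²), L = n·h/√(8m_nE_n).
E_4 = 5.71×10^5 eV = 9.136×10^-14 J, so L = 4·6.63×10^-34/√(8·1.67×10^-27·9.136×10^-14) = 7.59×10^-14 m = 75.9 fm.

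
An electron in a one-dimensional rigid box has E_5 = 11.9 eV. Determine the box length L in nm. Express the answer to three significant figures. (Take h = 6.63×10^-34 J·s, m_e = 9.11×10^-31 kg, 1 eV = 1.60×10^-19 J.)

L = 0.890 nm

From E_n = n²h²/(8m_eL²), L = n·h/√(8m_eE_n).
E_5 = 11.9 eV = 1.904×10^-18 J, so L = 5·6.63×10^-34/√(8·9.11×10^-31·1.904×10^-18) = 8.90×10^-10 m = 0.890 nm.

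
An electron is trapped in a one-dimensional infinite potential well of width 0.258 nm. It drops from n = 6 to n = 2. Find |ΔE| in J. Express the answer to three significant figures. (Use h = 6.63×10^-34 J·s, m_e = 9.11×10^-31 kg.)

|ΔE| = 2.90×10^-17 J

E_1 = h²/(8m_eL²) = 9.061×10^-19 J.
|ΔE| = |6² − 2²|·E_1 = 32·9.061×10^-19 J = 2.90×10^-17 J.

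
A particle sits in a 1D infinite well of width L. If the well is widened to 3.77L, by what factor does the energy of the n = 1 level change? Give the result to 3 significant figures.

0.0704

E_n ∝ 1/L², so the energy scales by 1/3.77² = 0.0704.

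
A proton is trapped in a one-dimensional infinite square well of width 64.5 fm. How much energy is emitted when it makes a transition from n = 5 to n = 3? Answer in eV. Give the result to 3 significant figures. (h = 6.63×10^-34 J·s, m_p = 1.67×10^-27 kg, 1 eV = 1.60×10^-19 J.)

|ΔE| = 7.91×10^5 eV

E_1 = h²/(8m_pL²) = 7.909×10^-15 J.
|ΔE| = |5² − 3²|·E_1 = 16·7.909×10^-15 J = 1.265×10^-13 J = 7.91×10^5 eV.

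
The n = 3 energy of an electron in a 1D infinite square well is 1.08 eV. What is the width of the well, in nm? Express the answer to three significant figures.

From E_n = n²h²/(8m_eL²), L = n·h/√(8m_eE_n).
E_3 = 1.08 eV = 1.730×10^-19 J, so L = 3·6.626×10^-34/√(8·9.109×10^-31·1.730×10^-19) = 1.77×10^-9 m = 1.77 nm.

L = 1.77 nm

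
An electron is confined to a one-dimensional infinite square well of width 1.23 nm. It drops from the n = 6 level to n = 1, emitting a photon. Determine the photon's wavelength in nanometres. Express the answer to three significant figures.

λ = 143 nm

E_1 = h²/(8m_eL²) = 3.982×10^-20 J, so ΔE = (6² − 1²)E_1 = 1.394×10^-18 J.
λ = hc/ΔE = (6.626×10^-34·2.998×10^8)/1.394×10^-18 = 1.43×10^-7 m = 143 nm.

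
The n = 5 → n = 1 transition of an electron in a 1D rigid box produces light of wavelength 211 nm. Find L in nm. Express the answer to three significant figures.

The photon carries ΔE = hc/λ = 6.626×10^-34·2.998×10^8/2.11×10^-7 m = 9.415×10^-19 J.
Since ΔE = (5² − 1²)E_1, E_1 = 3.923×10^-20 J, and L = h/√(8m_eE_1) = 1.24×10^-9 m = 1.24 nm.

L = 1.24 nm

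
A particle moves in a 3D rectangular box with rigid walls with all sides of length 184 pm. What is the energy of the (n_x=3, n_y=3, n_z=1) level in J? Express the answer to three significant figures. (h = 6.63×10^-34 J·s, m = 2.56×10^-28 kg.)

E = 1.20×10^-19 J

For a 3D rectangular well E = (h²/8m)·Σ n_i²/L_i² = (6.63×10^-34)²/(8·2.56×10^-28) · [3²/(184 pm)² + 3²/(184 pm)² + 1²/(184 pm)²].
Evaluating gives E = 1.20×10^-19 J.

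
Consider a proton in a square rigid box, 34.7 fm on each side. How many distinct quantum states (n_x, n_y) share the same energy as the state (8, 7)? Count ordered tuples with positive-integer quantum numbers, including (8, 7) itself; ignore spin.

The level has n_x² + n_y² = 113. The ordered positive-integer solutions are (7, 8), (8, 7).
That gives 2 states.

degeneracy = 2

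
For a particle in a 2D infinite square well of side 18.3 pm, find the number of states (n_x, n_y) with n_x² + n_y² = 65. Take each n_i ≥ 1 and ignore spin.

degeneracy = 4

The level has n_x² + n_y² = 65. The ordered positive-integer solutions are (1, 8), (4, 7), (7, 4), (8, 1).
That gives 4 states.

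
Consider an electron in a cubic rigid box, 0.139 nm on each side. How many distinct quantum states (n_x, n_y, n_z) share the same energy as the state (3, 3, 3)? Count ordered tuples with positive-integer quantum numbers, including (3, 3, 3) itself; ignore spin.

The level has n_x² + n_y² + n_z² = 27. The ordered positive-integer solutions are (1, 1, 5), (1, 5, 1), (3, 3, 3), (5, 1, 1).
That gives 4 states.

degeneracy = 4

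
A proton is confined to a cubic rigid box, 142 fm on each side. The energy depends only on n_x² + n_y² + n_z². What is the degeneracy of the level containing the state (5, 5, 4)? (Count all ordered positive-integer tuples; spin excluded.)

degeneracy = 12

The level has n_x² + n_y² + n_z² = 66. The ordered positive-integer solutions are (1, 1, 8), (1, 4, 7), (1, 7, 4), (1, 8, 1), (4, 1, 7), (4, 5, 5), (4, 7, 1), (5, 4, 5), (5, 5, 4), (7, 1, 4), (7, 4, 1), (8, 1, 1).
That gives 12 states.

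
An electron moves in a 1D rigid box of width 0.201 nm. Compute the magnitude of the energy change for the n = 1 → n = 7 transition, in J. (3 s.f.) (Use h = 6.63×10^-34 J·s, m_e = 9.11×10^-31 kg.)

E_1 = h²/(8m_eL²) = 1.493×10^-18 J.
|ΔE| = |1² − 7²|·E_1 = 48·1.493×10^-18 J = 7.17×10^-17 J.

|ΔE| = 7.17×10^-17 J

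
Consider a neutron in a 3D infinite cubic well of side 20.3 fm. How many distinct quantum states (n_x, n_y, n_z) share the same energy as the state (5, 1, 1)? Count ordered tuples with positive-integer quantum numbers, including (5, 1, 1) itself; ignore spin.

The level has n_x² + n_y² + n_z² = 27. The ordered positive-integer solutions are (1, 1, 5), (1, 5, 1), (3, 3, 3), (5, 1, 1).
That gives 4 states.

degeneracy = 4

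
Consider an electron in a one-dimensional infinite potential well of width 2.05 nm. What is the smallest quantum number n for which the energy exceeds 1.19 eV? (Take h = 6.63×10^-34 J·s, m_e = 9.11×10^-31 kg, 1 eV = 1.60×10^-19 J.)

n = 4

E_1 = h²/(8m_eL²) = 1.435×10^-20 J = 0.08969 eV.
Need n² > 1.19/0.08969 = 13.27, i.e. n > 3.643.
The smallest integer satisfying this is n = 4.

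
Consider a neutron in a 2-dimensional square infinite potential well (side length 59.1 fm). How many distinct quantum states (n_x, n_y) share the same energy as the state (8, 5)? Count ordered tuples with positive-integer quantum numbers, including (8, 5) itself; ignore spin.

The level has n_x² + n_y² = 89. The ordered positive-integer solutions are (5, 8), (8, 5).
That gives 2 states.

degeneracy = 2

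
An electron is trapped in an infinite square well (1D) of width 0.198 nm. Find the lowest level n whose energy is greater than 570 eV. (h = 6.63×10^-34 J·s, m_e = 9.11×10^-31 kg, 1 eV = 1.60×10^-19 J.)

E_1 = h²/(8m_eL²) = 1.538×10^-18 J = 9.613 eV.
Need n² > 570/9.613 = 59.29, i.e. n > 7.700.
The smallest integer satisfying this is n = 8.

n = 8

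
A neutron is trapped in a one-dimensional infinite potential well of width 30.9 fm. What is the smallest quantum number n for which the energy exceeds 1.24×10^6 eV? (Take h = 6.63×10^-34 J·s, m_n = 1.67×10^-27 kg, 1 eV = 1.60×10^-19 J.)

E_1 = h²/(8m_nL²) = 3.446×10^-14 J = 2.154×10^5 eV.
Need n² > 1.24×10^6/2.154×10^5 = 5.757, i.e. n > 2.399.
The smallest integer satisfying this is n = 3.

n = 3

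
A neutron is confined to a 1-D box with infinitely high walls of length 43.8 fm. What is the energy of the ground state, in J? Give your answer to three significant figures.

For an infinite well E_n = n²h²/(8m_nL²), so E_1 = h²/(8m_nL²) = (6.626×10^-34)²/(8·1.675×10^-27·(4.38×10^-14 m)²) = 1.708×10^-14 J.

E_1 = 1.71×10^-14 J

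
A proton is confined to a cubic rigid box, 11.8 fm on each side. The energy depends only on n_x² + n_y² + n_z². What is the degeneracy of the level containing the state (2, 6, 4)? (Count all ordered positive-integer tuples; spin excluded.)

degeneracy = 6

The level has n_x² + n_y² + n_z² = 56. The ordered positive-integer solutions are (2, 4, 6), (2, 6, 4), (4, 2, 6), (4, 6, 2), (6, 2, 4), (6, 4, 2).
That gives 6 states.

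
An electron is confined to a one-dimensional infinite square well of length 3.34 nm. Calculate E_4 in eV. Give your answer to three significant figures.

E_4 = 0.539 eV

For an infinite well E_n = n²h²/(8m_eL²), so E_1 = h²/(8m_eL²) = (6.626×10^-34)²/(8·9.109×10^-31·(3.34×10^-9 m)²) = 5.401×10^-21 J.
Then E_4 = 4²·E_1 = 16·5.401×10^-21 J = 8.642×10^-20 J.
Converting, E_4 = 8.642×10^-20 J / (1.602×10^-19 J/eV) = 0.539 eV.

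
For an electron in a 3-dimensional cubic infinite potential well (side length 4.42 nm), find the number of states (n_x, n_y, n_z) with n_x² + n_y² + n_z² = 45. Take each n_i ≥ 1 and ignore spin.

degeneracy = 6

The level has n_x² + n_y² + n_z² = 45. The ordered positive-integer solutions are (2, 4, 5), (2, 5, 4), (4, 2, 5), (4, 5, 2), (5, 2, 4), (5, 4, 2).
That gives 6 states.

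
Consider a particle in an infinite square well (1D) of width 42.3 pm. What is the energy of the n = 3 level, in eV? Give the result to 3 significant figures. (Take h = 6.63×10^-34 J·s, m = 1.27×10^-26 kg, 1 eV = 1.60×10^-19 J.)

For an infinite well E_n = n²h²/(8mL²), so E_1 = h²/(8mL²) = (6.63×10^-34)²/(8·1.27×10^-26·(4.23×10^-11 m)²) = 2.418×10^-21 J.
Then E_3 = 3²·E_1 = 9·2.418×10^-21 J = 2.176×10^-20 J.
Converting, E_3 = 2.176×10^-20 J / (1.60×10^-19 J/eV) = 0.136 eV.

E_3 = 0.136 eV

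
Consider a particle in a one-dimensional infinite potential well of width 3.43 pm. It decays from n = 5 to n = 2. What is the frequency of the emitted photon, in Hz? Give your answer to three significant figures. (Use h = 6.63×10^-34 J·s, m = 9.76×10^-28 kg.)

E_1 = h²/(8mL²) = 4.785×10^-18 J and ΔE = (5² − 2²)E_1 = 1.005×10^-16 J.
f = ΔE/h = 1.005×10^-16/6.63×10^-34 = 1.52×10^17 Hz.

f = 1.52×10^17 Hz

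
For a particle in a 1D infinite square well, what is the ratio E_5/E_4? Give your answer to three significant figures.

1.56

E_n ∝ n², so E_5/E_4 = 5²/4² = 25/16 = 1.56.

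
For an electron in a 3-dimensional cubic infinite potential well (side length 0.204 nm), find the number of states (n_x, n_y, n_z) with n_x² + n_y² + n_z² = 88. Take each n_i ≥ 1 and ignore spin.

The level has n_x² + n_y² + n_z² = 88. The ordered positive-integer solutions are (4, 6, 6), (6, 4, 6), (6, 6, 4).
That gives 3 states.

degeneracy = 3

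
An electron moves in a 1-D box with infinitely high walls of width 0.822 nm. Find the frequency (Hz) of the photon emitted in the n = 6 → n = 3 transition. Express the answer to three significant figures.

f = 3.63×10^15 Hz

E_1 = h²/(8m_eL²) = 8.917×10^-20 J and ΔE = (6² − 3²)E_1 = 2.408×10^-18 J.
f = ΔE/h = 2.408×10^-18/6.626×10^-34 = 3.63×10^15 Hz.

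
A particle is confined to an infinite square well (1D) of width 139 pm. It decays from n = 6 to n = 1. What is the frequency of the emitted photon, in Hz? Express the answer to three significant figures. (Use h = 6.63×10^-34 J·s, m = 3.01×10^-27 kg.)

f = 4.99×10^13 Hz

E_1 = h²/(8mL²) = 9.448×10^-22 J and ΔE = (6² − 1²)E_1 = 3.307×10^-20 J.
f = ΔE/h = 3.307×10^-20/6.63×10^-34 = 4.99×10^13 Hz.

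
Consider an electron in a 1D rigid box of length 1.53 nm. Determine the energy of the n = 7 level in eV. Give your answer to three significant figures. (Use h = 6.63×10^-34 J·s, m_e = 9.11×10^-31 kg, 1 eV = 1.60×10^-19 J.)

For an infinite well E_n = n²h²/(8m_eL²), so E_1 = h²/(8m_eL²) = (6.63×10^-34)²/(8·9.11×10^-31·(1.53×10^-9 m)²) = 2.577×10^-20 J.
Then E_7 = 7²·E_1 = 49·2.577×10^-20 J = 1.263×10^-18 J.
Converting, E_7 = 1.263×10^-18 J / (1.60×10^-19 J/eV) = 7.89 eV.

E_7 = 7.89 eV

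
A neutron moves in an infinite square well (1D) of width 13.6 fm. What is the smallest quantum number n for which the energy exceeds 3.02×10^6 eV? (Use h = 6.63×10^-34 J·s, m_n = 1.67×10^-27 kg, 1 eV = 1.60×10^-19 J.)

E_1 = h²/(8m_nL²) = 1.779×10^-13 J = 1.112×10^6 eV.
Need n² > 3.02×10^6/1.112×10^6 = 2.716, i.e. n > 1.648.
The smallest integer satisfying this is n = 2.

n = 2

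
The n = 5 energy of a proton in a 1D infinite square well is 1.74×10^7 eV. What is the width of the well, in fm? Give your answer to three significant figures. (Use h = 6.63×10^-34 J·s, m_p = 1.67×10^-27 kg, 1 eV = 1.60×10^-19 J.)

From E_n = n²h²/(8m_pL²), L = n·h/√(8m_pE_n).
E_5 = 1.74×10^7 eV = 2.784×10^-12 J, so L = 5·6.63×10^-34/√(8·1.67×10^-27·2.784×10^-12) = 1.72×10^-14 m = 17.2 fm.

L = 17.2 fm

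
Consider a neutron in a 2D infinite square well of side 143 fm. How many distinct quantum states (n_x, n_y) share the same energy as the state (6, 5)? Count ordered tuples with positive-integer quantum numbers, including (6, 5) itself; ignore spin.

The level has n_x² + n_y² = 61. The ordered positive-integer solutions are (5, 6), (6, 5).
That gives 2 states.

degeneracy = 2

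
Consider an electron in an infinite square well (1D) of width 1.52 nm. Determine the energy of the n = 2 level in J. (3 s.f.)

For an infinite well E_n = n²h²/(8m_eL²), so E_1 = h²/(8m_eL²) = (6.626×10^-34)²/(8·9.109×10^-31·(1.52×10^-9 m)²) = 2.608×10^-20 J.
Then E_2 = 2²·E_1 = 4·2.608×10^-20 J = 1.04×10^-19 J.

E_2 = 1.04×10^-19 J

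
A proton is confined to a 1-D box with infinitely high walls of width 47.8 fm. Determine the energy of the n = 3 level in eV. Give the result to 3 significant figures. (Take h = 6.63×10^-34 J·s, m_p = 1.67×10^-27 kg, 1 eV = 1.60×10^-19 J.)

E_3 = 8.10×10^5 eV

For an infinite well E_n = n²h²/(8m_pL²), so E_1 = h²/(8m_pL²) = (6.63×10^-34)²/(8·1.67×10^-27·(4.78×10^-14 m)²) = 1.440×10^-14 J.
Then E_3 = 3²·E_1 = 9·1.440×10^-14 J = 1.296×10^-13 J.
Converting, E_3 = 1.296×10^-13 J / (1.60×10^-19 J/eV) = 8.10×10^5 eV.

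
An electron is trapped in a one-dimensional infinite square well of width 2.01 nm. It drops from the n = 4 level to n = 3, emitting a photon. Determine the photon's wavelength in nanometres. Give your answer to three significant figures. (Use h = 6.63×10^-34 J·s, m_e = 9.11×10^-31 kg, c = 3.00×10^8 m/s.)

E_1 = h²/(8m_eL²) = 1.493×10^-20 J, so ΔE = (4² − 3²)E_1 = 1.045×10^-19 J.
λ = hc/ΔE = (6.63×10^-34·3.00×10^8)/1.045×10^-19 = 1.90×10^-6 m = 1.90×10^3 nm.

λ = 1.90×10^3 nm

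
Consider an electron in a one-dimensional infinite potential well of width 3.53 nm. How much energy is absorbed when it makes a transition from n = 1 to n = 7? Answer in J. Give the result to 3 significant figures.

|ΔE| = 2.32×10^-19 J

E_1 = h²/(8m_eL²) = 4.835×10^-21 J.
|ΔE| = |1² − 7²|·E_1 = 48·4.835×10^-21 J = 2.32×10^-19 J.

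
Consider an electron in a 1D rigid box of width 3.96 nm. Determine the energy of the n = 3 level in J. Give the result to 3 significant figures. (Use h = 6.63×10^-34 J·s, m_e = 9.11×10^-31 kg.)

For an infinite well E_n = n²h²/(8m_eL²), so E_1 = h²/(8m_eL²) = (6.63×10^-34)²/(8·9.11×10^-31·(3.96×10^-9 m)²) = 3.846×10^-21 J.
Then E_3 = 3²·E_1 = 9·3.846×10^-21 J = 3.46×10^-20 J.

E_3 = 3.46×10^-20 J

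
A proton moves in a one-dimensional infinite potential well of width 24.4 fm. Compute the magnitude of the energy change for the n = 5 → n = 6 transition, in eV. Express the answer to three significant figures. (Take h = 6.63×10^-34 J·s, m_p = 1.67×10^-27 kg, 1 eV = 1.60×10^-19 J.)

E_1 = h²/(8m_pL²) = 5.526×10^-14 J.
|ΔE| = |5² − 6²|·E_1 = 11·5.526×10^-14 J = 6.079×10^-13 J = 3.80×10^6 eV.

|ΔE| = 3.80×10^6 eV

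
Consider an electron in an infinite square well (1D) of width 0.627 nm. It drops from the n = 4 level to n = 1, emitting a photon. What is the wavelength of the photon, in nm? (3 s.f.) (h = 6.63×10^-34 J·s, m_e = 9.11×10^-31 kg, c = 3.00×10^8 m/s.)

E_1 = h²/(8m_eL²) = 1.534×10^-19 J, so ΔE = (4² − 1²)E_1 = 2.301×10^-18 J.
λ = hc/ΔE = (6.63×10^-34·3.00×10^8)/2.301×10^-18 = 8.64×10^-8 m = 86.4 nm.

λ = 86.4 nm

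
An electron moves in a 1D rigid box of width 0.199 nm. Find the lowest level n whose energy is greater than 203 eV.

n = 5

E_1 = h²/(8m_eL²) = 1.521×10^-18 J = 9.494 eV.
Need n² > 203/9.494 = 21.38, i.e. n > 4.624.
The smallest integer satisfying this is n = 5.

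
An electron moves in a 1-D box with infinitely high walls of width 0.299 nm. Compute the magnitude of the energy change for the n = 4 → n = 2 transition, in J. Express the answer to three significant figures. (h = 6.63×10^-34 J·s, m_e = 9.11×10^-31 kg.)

E_1 = h²/(8m_eL²) = 6.746×10^-19 J.
|ΔE| = |4² − 2²|·E_1 = 12·6.746×10^-19 J = 8.10×10^-18 J.

|ΔE| = 8.10×10^-18 J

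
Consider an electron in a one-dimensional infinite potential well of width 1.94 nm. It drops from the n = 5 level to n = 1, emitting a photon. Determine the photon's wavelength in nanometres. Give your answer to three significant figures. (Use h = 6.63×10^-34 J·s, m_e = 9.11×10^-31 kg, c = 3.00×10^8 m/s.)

E_1 = h²/(8m_eL²) = 1.603×10^-20 J, so ΔE = (5² − 1²)E_1 = 3.847×10^-19 J.
λ = hc/ΔE = (6.63×10^-34·3.00×10^8)/3.847×10^-19 = 5.17×10^-7 m = 517 nm.

λ = 517 nm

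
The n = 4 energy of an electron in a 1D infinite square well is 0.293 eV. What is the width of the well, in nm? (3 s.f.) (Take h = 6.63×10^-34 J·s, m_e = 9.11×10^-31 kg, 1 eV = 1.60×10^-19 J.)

From E_n = n²h²/(8m_eL²), L = n·h/√(8m_eE_n).
E_4 = 0.293 eV = 4.688×10^-20 J, so L = 4·6.63×10^-34/√(8·9.11×10^-31·4.688×10^-20) = 4.54×10^-9 m = 4.54 nm.

L = 4.54 nm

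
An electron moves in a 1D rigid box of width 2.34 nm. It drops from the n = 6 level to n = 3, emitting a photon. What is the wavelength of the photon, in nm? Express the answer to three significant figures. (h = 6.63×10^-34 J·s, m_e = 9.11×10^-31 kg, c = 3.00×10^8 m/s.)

λ = 669 nm

E_1 = h²/(8m_eL²) = 1.102×10^-20 J, so ΔE = (6² − 3²)E_1 = 2.975×10^-19 J.
λ = hc/ΔE = (6.63×10^-34·3.00×10^8)/2.975×10^-19 = 6.69×10^-7 m = 669 nm.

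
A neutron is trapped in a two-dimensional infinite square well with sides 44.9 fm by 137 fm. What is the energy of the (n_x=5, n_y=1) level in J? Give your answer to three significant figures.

For a 2D rectangular well E = (h²/8m_n)·Σ n_i²/L_i² = (6.626×10^-34)²/(8·1.675×10^-27) · [5²/(44.9 fm)² + 1²/(137 fm)²].
Evaluating gives E = 4.08×10^-13 J.

E = 4.08×10^-13 J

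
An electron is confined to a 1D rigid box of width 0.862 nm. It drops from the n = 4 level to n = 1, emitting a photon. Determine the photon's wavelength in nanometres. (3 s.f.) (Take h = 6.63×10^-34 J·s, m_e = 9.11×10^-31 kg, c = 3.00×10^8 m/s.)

E_1 = h²/(8m_eL²) = 8.117×10^-20 J, so ΔE = (4² − 1²)E_1 = 1.218×10^-18 J.
λ = hc/ΔE = (6.63×10^-34·3.00×10^8)/1.218×10^-18 = 1.63×10^-7 m = 163 nm.

λ = 163 nm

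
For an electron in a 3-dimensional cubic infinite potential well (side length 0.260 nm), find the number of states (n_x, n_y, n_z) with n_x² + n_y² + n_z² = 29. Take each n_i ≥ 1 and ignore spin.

degeneracy = 6

The level has n_x² + n_y² + n_z² = 29. The ordered positive-integer solutions are (2, 3, 4), (2, 4, 3), (3, 2, 4), (3, 4, 2), (4, 2, 3), (4, 3, 2).
That gives 6 states.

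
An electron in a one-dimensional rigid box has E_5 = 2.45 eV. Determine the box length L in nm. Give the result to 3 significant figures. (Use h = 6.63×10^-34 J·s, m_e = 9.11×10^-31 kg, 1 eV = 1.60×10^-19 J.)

From E_n = n²h²/(8m_eL²), L = n·h/√(8m_eE_n).
E_5 = 2.45 eV = 3.920×10^-19 J, so L = 5·6.63×10^-34/√(8·9.11×10^-31·3.920×10^-19) = 1.96×10^-9 m = 1.96 nm.

L = 1.96 nm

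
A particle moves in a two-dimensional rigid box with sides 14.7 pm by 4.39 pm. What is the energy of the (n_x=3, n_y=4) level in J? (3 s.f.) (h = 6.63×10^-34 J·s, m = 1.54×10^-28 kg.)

For a 2D rectangular well E = (h²/8m)·Σ n_i²/L_i² = (6.63×10^-34)²/(8·1.54×10^-28) · [3²/(14.7 pm)² + 4²/(4.39 pm)²].
Evaluating gives E = 3.11×10^-16 J.

E = 3.11×10^-16 J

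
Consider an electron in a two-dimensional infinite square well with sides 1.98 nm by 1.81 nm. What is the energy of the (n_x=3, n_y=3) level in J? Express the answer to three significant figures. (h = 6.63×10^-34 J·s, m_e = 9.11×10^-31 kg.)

E = 3.04×10^-19 J

For a 2D rectangular well E = (h²/8m_e)·Σ n_i²/L_i² = (6.63×10^-34)²/(8·9.11×10^-31) · [3²/(1.98 nm)² + 3²/(1.81 nm)²].
Evaluating gives E = 3.04×10^-19 J.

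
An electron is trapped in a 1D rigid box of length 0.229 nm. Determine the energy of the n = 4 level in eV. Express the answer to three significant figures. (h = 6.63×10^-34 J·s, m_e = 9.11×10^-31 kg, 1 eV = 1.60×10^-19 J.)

For an infinite well E_n = n²h²/(8m_eL²), so E_1 = h²/(8m_eL²) = (6.63×10^-34)²/(8·9.11×10^-31·(2.29×10^-10 m)²) = 1.150×10^-18 J.
Then E_4 = 4²·E_1 = 16·1.150×10^-18 J = 1.840×10^-17 J.
Converting, E_4 = 1.840×10^-17 J / (1.60×10^-19 J/eV) = 115 eV.

E_4 = 115 eV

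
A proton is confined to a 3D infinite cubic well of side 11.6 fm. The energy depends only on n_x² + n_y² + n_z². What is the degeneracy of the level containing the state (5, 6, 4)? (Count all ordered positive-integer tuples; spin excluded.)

degeneracy = 12

The level has n_x² + n_y² + n_z² = 77. The ordered positive-integer solutions are (2, 3, 8), (2, 8, 3), (3, 2, 8), (3, 8, 2), (4, 5, 6), (4, 6, 5), (5, 4, 6), (5, 6, 4), (6, 4, 5), (6, 5, 4), (8, 2, 3), (8, 3, 2).
That gives 12 states.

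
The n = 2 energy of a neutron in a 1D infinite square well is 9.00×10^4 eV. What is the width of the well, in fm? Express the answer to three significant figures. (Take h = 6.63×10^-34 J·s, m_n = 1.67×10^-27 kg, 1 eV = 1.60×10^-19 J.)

From E_n = n²h²/(8m_nL²), L = n·h/√(8m_nE_n).
E_2 = 9.00×10^4 eV = 1.440×10^-14 J, so L = 2·6.63×10^-34/√(8·1.67×10^-27·1.440×10^-14) = 9.56×10^-14 m = 95.6 fm.

L = 95.6 fm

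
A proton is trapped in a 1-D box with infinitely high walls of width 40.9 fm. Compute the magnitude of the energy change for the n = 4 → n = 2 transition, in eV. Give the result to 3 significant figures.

E_1 = h²/(8m_pL²) = 1.961×10^-14 J.
|ΔE| = |4² − 2²|·E_1 = 12·1.961×10^-14 J = 2.353×10^-13 J = 1.47×10^6 eV.

|ΔE| = 1.47×10^6 eV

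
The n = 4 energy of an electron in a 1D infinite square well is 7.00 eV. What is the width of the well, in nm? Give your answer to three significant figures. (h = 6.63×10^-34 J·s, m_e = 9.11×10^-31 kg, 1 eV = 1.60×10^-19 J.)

L = 0.928 nm

From E_n = n²h²/(8m_eL²), L = n·h/√(8m_eE_n).
E_4 = 7.00 eV = 1.120×10^-18 J, so L = 4·6.63×10^-34/√(8·9.11×10^-31·1.120×10^-18) = 9.28×10^-10 m = 0.928 nm.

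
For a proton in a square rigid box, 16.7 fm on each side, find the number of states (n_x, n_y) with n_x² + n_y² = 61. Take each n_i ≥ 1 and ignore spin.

The level has n_x² + n_y² = 61. The ordered positive-integer solutions are (5, 6), (6, 5).
That gives 2 states.

degeneracy = 2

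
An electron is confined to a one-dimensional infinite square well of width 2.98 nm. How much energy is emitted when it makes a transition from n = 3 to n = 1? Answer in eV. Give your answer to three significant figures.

|ΔE| = 0.339 eV

E_1 = h²/(8m_eL²) = 6.784×10^-21 J.
|ΔE| = |3² − 1²|·E_1 = 8·6.784×10^-21 J = 5.427×10^-20 J = 0.339 eV.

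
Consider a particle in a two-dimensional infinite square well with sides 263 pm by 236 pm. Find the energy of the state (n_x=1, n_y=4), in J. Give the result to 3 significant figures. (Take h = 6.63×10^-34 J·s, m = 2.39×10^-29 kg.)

For a 2D rectangular well E = (h²/8m)·Σ n_i²/L_i² = (6.63×10^-34)²/(8·2.39×10^-29) · [1²/(263 pm)² + 4²/(236 pm)²].
Evaluating gives E = 6.94×10^-19 J.

E = 6.94×10^-19 J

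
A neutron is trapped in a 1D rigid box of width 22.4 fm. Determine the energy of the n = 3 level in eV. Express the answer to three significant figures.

E_3 = 3.67×10^6 eV

For an infinite well E_n = n²h²/(8m_nL²), so E_1 = h²/(8m_nL²) = (6.626×10^-34)²/(8·1.675×10^-27·(2.24×10^-14 m)²) = 6.530×10^-14 J.
Then E_3 = 3²·E_1 = 9·6.530×10^-14 J = 5.877×10^-13 J.
Converting, E_3 = 5.877×10^-13 J / (1.602×10^-19 J/eV) = 3.67×10^6 eV.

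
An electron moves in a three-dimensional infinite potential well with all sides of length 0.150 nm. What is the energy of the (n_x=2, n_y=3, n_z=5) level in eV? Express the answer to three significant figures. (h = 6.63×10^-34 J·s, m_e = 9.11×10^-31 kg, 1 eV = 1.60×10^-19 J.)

E = 637 eV

For a 3D rectangular well E = (h²/8m_e)·Σ n_i²/L_i² = (6.63×10^-34)²/(8·9.11×10^-31) · [2²/(0.150 nm)² + 3²/(0.150 nm)² + 5²/(0.150 nm)²].
Evaluating gives E = 1.019×10^-16 J = 637 eV.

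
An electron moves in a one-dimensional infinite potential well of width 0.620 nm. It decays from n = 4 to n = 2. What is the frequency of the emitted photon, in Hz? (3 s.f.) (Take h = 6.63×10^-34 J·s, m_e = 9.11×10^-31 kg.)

f = 2.84×10^15 Hz

E_1 = h²/(8m_eL²) = 1.569×10^-19 J and ΔE = (4² − 2²)E_1 = 1.883×10^-18 J.
f = ΔE/h = 1.883×10^-18/6.63×10^-34 = 2.84×10^15 Hz.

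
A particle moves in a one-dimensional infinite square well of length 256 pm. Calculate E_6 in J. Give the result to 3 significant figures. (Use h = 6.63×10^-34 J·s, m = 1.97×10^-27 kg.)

For an infinite well E_n = n²h²/(8mL²), so E_1 = h²/(8mL²) = (6.63×10^-34)²/(8·1.97×10^-27·(2.56×10^-10 m)²) = 4.256×10^-22 J.
Then E_6 = 6²·E_1 = 36·4.256×10^-22 J = 1.53×10^-20 J.

E_6 = 1.53×10^-20 J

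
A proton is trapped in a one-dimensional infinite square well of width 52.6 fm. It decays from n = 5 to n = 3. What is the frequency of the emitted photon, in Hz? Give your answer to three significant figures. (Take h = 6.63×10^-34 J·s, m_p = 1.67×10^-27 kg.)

E_1 = h²/(8m_pL²) = 1.189×10^-14 J and ΔE = (5² − 3²)E_1 = 1.902×10^-13 J.
f = ΔE/h = 1.902×10^-13/6.63×10^-34 = 2.87×10^20 Hz.

f = 2.87×10^20 Hz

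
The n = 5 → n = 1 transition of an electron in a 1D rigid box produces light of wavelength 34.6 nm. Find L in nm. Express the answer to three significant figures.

L = 0.502 nm

The photon carries ΔE = hc/λ = 6.626×10^-34·2.998×10^8/3.46×10^-8 m = 5.741×10^-18 J.
Since ΔE = (5² − 1²)E_1, E_1 = 2.392×10^-19 J, and L = h/√(8m_eE_1) = 5.02×10^-10 m = 0.502 nm.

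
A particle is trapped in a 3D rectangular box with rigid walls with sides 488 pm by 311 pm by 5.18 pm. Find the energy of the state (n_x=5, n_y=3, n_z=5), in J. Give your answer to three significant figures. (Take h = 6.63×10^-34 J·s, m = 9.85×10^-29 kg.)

E = 5.20×10^-16 J

For a 3D rectangular well E = (h²/8m)·Σ n_i²/L_i² = (6.63×10^-34)²/(8·9.85×10^-29) · [5²/(488 pm)² + 3²/(311 pm)² + 5²/(5.18 pm)²].
Evaluating gives E = 5.20×10^-16 J.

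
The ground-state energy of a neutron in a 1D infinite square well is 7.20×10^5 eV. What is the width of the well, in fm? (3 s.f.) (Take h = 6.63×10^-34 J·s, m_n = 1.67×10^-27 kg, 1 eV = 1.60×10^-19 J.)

L = 16.9 fm

From E_n = n²h²/(8m_nL²), L = n·h/√(8m_nE_n).
E_1 = 7.20×10^5 eV = 1.152×10^-13 J, so L = 1·6.63×10^-34/√(8·1.67×10^-27·1.152×10^-13) = 1.69×10^-14 m = 16.9 fm.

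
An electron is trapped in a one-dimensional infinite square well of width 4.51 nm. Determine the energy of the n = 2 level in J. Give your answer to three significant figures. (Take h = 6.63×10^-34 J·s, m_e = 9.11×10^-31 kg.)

E_2 = 1.19×10^-20 J

For an infinite well E_n = n²h²/(8m_eL²), so E_1 = h²/(8m_eL²) = (6.63×10^-34)²/(8·9.11×10^-31·(4.51×10^-9 m)²) = 2.965×10^-21 J.
Then E_2 = 2²·E_1 = 4·2.965×10^-21 J = 1.19×10^-20 J.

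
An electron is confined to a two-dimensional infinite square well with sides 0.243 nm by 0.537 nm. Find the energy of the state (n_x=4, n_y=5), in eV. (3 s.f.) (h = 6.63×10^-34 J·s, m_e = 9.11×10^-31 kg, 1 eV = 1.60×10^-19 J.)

E = 135 eV

For a 2D rectangular well E = (h²/8m_e)·Σ n_i²/L_i² = (6.63×10^-34)²/(8·9.11×10^-31) · [4²/(0.243 nm)² + 5²/(0.537 nm)²].
Evaluating gives E = 2.157×10^-17 J = 135 eV.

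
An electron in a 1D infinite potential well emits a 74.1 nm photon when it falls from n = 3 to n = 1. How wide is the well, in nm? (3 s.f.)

The photon carries ΔE = hc/λ = 6.626×10^-34·2.998×10^8/7.41×10^-8 m = 2.681×10^-18 J.
Since ΔE = (3² − 1²)E_1, E_1 = 3.351×10^-19 J, and L = h/√(8m_eE_1) = 4.24×10^-10 m = 0.424 nm.

L = 0.424 nm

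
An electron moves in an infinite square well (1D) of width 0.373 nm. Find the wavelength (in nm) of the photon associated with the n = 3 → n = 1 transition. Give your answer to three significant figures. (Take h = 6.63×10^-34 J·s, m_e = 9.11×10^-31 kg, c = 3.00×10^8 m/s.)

E_1 = h²/(8m_eL²) = 4.335×10^-19 J, so ΔE = (3² − 1²)E_1 = 3.468×10^-18 J.
λ = hc/ΔE = (6.63×10^-34·3.00×10^8)/3.468×10^-18 = 5.74×10^-8 m = 57.4 nm.

λ = 57.4 nm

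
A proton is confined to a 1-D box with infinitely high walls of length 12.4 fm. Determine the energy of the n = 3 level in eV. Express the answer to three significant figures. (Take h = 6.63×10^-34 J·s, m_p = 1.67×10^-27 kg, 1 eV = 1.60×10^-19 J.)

For an infinite well E_n = n²h²/(8m_pL²), so E_1 = h²/(8m_pL²) = (6.63×10^-34)²/(8·1.67×10^-27·(1.24×10^-14 m)²) = 2.140×10^-13 J.
Then E_3 = 3²·E_1 = 9·2.140×10^-13 J = 1.926×10^-12 J.
Converting, E_3 = 1.926×10^-12 J / (1.60×10^-19 J/eV) = 1.20×10^7 eV.

E_3 = 1.20×10^7 eV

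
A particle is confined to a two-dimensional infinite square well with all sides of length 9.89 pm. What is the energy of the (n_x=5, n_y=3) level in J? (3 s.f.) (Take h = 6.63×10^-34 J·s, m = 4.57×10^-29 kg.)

For a 2D rectangular well E = (h²/8m)·Σ n_i²/L_i² = (6.63×10^-34)²/(8·4.57×10^-29) · [5²/(9.89 pm)² + 3²/(9.89 pm)²].
Evaluating gives E = 4.18×10^-16 J.

E = 4.18×10^-16 J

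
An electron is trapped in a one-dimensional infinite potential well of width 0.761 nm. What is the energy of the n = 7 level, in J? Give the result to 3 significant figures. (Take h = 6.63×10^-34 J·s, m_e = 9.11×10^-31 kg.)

E_7 = 5.10×10^-18 J

For an infinite well E_n = n²h²/(8m_eL²), so E_1 = h²/(8m_eL²) = (6.63×10^-34)²/(8·9.11×10^-31·(7.61×10^-10 m)²) = 1.041×10^-19 J.
Then E_7 = 7²·E_1 = 49·1.041×10^-19 J = 5.10×10^-18 J.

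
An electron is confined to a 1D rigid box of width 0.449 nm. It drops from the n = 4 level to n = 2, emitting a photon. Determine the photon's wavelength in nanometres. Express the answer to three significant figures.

E_1 = h²/(8m_eL²) = 2.988×10^-19 J, so ΔE = (4² − 2²)E_1 = 3.586×10^-18 J.
λ = hc/ΔE = (6.626×10^-34·2.998×10^8)/3.586×10^-18 = 5.54×10^-8 m = 55.4 nm.

λ = 55.4 nm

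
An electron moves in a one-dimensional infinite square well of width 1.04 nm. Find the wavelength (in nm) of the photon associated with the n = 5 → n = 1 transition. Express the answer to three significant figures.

λ = 149 nm

E_1 = h²/(8m_eL²) = 5.570×10^-20 J, so ΔE = (5² − 1²)E_1 = 1.337×10^-18 J.
λ = hc/ΔE = (6.626×10^-34·2.998×10^8)/1.337×10^-18 = 1.49×10^-7 m = 149 nm.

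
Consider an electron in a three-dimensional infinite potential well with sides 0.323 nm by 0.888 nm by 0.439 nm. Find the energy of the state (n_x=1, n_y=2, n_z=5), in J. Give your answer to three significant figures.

For a 3D rectangular well E = (h²/8m_e)·Σ n_i²/L_i² = (6.626×10^-34)²/(8·9.109×10^-31) · [1²/(0.323 nm)² + 2²/(0.888 nm)² + 5²/(0.439 nm)²].
Evaluating gives E = 8.70×10^-18 J.

E = 8.70×10^-18 J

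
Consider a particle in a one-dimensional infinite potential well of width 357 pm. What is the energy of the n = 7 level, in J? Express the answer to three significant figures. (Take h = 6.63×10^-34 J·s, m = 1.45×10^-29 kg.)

E_7 = 1.46×10^-18 J

For an infinite well E_n = n²h²/(8mL²), so E_1 = h²/(8mL²) = (6.63×10^-34)²/(8·1.45×10^-29·(3.57×10^-10 m)²) = 2.973×10^-20 J.
Then E_7 = 7²·E_1 = 49·2.973×10^-20 J = 1.46×10^-18 J.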